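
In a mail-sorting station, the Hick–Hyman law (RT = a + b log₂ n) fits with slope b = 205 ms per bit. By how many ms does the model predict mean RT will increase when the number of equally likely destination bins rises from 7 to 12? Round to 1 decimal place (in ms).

159.4 ms

Only the slope matters, since a is common to both: ΔRT = b·log₂(n₂/n₁).
log₂(12) − log₂(7) = 3.5850 − 2.8074 = 0.7776.
ΔRT = 205 × 0.7776 = 159.410 ms.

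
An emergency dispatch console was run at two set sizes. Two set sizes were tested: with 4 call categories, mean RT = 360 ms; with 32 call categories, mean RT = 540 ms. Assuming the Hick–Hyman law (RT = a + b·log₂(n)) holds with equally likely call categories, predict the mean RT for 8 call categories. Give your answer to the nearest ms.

Solve the two-equation system in a and b:
  b = (540 − 360) / (log₂ 32 − log₂ 4) = 180 / (5 − 2) = 60 ms/bit
  a = 360 − 60 × 2 = 240 ms
Then RT(8) = 240 + 60 × log₂ 8 = 240 + 60 × 3 ≈ 420.000 ms.

420 ms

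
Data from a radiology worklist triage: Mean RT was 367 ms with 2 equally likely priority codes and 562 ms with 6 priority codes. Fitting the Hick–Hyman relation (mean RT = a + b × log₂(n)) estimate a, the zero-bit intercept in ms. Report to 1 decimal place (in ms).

244.0 ms

Slope: b = (562 − 367) / (log₂ 6 − log₂ 2) = 195/1.5850 = 123.031 ms/bit.
Intercept: a = 367 − 123.031·log₂(2) = 243.969 ms.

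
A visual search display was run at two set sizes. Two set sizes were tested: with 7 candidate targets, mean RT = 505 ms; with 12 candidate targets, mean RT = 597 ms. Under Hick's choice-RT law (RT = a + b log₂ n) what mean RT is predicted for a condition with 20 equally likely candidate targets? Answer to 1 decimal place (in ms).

684.2 ms

RT is linear in log₂ n, so two points fix the line:
  b = (597 − 505) / (log₂ 12 − log₂ 7) = 92 / (3.5850 − 2.8074) = 118.312 ms/bit
  a = 505 − 118.312 × 2.8074 = 172.857 ms
Then RT(20) = 172.857 + 118.312 × log₂ 20 = 172.857 + 118.312 × 4.3219 ≈ 684.192 ms.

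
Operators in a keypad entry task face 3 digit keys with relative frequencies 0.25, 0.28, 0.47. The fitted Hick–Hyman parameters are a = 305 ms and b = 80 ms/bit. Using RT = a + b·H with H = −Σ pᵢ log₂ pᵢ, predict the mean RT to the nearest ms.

427 ms

Entropy contributions −pᵢ log₂ pᵢ: 0.5000, 0.5142, 0.5120; sum H = 1.5262 bits.
RT = a + bH = 305 + 80·1.5262 = 427.09 ms.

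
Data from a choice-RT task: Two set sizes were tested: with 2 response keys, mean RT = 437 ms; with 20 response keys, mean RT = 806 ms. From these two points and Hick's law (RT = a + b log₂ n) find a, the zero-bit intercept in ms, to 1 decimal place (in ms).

Slope: b = (806 − 437) / (log₂ 20 − log₂ 2) = 369/3.3219 = 111.080 ms/bit.
a = RT₁ − b·log₂ n₁ = 437 − 111.080 × 1 = 325.920 ms.

325.9 ms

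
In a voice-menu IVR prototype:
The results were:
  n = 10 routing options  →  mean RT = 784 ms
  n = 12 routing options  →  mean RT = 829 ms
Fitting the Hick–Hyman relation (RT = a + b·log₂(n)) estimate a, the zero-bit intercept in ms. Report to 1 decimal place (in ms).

Slope: b = (829 − 784) / (log₂ 12 − log₂ 10) = 45/0.2630 = 171.080 ms/bit.
a = RT₁ − b·log₂ n₁ = 784 − 171.080 × 3.3219 = 215.684 ms.

215.7 ms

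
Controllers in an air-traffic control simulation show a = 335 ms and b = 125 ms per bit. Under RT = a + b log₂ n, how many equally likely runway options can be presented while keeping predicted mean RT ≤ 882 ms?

20

Information budget: (882 − 335)/125 = 4.3760 bits, so n ≤ 2^4.3760 = 20.764 → at most 20.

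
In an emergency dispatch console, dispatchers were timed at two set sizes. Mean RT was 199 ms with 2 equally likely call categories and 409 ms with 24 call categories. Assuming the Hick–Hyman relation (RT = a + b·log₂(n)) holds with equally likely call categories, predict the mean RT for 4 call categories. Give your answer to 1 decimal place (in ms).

With log₂ n on the abscissa the relation is linear; from the two conditions:
  b = (409 − 199) / (log₂ 24 − log₂ 2) = 210 / (4.5850 − 1) = 58.578 ms/bit
  a = 199 − 58.578 × 1 = 140.422 ms
Then RT(4) = 140.422 + 58.578 × log₂ 4 = 140.422 + 58.578 × 2 ≈ 257.578 ms.

257.6 ms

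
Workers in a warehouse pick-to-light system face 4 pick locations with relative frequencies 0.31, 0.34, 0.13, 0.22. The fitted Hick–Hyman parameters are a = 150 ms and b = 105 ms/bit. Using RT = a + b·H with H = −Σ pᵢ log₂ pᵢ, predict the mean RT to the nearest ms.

351 ms

Entropy contributions −pᵢ log₂ pᵢ: 0.5238, 0.5292, 0.3826, 0.4806; sum H = 1.9162 bits.
RT = a + bH = 150 + 105·1.9162 = 351.20 ms.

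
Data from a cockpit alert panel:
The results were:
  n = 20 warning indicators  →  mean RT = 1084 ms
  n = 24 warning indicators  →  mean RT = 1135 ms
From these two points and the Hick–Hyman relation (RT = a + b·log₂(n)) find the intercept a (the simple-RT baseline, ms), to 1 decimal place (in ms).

246.0 ms

b = (RT₂ − RT₁)/(log₂ n₂ − log₂ n₁) = (1135 − 1084)/(4.5850 − 4.3219) = 193.891 ms/bit.
a = RT₁ − b·log₂ n₁ = 1084 − 193.891 × 4.3219 = 246.017 ms.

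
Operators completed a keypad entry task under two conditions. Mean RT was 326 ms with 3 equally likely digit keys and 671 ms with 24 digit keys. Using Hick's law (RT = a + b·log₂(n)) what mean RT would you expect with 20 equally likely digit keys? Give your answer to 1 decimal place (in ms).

Solve the two-equation system in a and b:
  b = (671 − 326) / (log₂ 24 − log₂ 3) = 345 / (4.5850 − 1.5850) = 115.000 ms/bit
  a = 326 − 115.000 × 1.5850 = 143.729 ms
Then RT(20) = 143.729 + 115.000 × log₂ 20 = 143.729 + 115.000 × 4.3219 ≈ 640.751 ms.

640.8 ms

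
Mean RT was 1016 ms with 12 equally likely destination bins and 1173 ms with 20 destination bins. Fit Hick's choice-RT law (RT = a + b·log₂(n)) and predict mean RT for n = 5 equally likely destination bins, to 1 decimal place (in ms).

With log₂ n on the abscissa the relation is linear; from the two conditions:
  b = (1173 − 1016) / (log₂ 20 − log₂ 12) = 157 / (4.3219 − 3.5850) = 213.036 ms/bit
  a = 1016 − 213.036 × 3.5850 = 252.275 ms
Then RT(5) = 252.275 + 213.036 × log₂ 5 = 252.275 + 213.036 × 2.3219 ≈ 746.929 ms.

746.9 ms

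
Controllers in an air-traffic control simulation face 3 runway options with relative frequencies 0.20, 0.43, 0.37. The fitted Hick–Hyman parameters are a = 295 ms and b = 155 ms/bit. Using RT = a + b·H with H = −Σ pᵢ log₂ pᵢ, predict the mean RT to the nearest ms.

Entropy contributions −pᵢ log₂ pᵢ: 0.4644, 0.5236, 0.5307; sum H = 1.5187 bits.
RT = a + bH = 295 + 155·1.5187 = 530.40 ms.

530 ms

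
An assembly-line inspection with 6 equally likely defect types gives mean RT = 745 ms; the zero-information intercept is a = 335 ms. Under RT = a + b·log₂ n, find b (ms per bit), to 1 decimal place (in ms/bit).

158.6 ms/bit

b = (745 − 335) / log₂(6) = 410 / 2.5850 = 158.610 ms/bit.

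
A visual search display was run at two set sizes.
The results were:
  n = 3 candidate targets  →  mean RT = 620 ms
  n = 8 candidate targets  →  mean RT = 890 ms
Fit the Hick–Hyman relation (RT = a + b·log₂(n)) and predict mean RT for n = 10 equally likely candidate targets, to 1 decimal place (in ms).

With log₂ n on the abscissa the relation is linear; from the two conditions:
  b = (890 − 620) / (log₂ 8 − log₂ 3) = 270 / (3 − 1.5850) = 190.808 ms/bit
  a = 620 − 190.808 × 1.5850 = 317.577 ms
Then RT(10) = 317.577 + 190.808 × log₂ 10 = 317.577 + 190.808 × 3.3219 ≈ 951.426 ms.

951.4 ms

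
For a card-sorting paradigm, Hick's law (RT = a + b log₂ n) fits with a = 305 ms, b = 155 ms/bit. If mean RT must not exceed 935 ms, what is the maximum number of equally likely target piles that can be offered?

16

Information budget: (935 − 305)/155 = 4.0645 bits, so n ≤ 2^4.0645 = 16.732 → at most 16.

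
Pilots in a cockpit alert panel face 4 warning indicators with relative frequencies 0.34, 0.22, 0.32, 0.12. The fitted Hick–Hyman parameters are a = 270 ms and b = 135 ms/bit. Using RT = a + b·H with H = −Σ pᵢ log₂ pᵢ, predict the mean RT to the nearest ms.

H = 0.34·log₂(1/0.34) + 0.22·log₂(1/0.22) + 0.32·log₂(1/0.32) + 0.12·log₂(1/0.12) = 1.9028 bits.
RT = 270 + 135 × 1.9028 = 526.88 ms.

527 ms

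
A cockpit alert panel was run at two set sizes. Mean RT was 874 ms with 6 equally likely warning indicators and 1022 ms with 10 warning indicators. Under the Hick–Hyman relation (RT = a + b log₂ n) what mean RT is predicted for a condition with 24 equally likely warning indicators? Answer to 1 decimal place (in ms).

With log₂ n on the abscissa the relation is linear; from the two conditions:
  b = (1022 − 874) / (log₂ 10 − log₂ 6) = 148 / (3.3219 − 2.5850) = 200.823 ms/bit
  a = 874 − 200.823 × 2.5850 = 354.879 ms
Then RT(24) = 354.879 + 200.823 × log₂ 24 = 354.879 + 200.823 × 4.5850 ≈ 1275.647 ms.

1275.6 ms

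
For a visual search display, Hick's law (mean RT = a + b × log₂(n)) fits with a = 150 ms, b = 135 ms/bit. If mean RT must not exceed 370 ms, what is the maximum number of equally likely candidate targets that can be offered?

135·log₂ n ≤ 370 − 150 = 220, giving log₂ n ≤ 1.6296 and n ≤ 3.094. The largest whole number is 3.

3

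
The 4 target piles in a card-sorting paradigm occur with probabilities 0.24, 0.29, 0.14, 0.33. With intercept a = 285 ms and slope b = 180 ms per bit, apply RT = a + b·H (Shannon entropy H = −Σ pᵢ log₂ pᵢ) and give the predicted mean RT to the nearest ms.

Entropy contributions −pᵢ log₂ pᵢ: 0.4941, 0.5179, 0.3971, 0.5278; sum H = 1.9370 bits.
RT = a + bH = 285 + 180·1.9370 = 633.65 ms.

634 ms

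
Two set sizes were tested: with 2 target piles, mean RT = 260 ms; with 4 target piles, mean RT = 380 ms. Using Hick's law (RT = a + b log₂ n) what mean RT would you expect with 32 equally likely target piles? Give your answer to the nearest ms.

Fit slope and intercept:
  b = (380 − 260) / (log₂ 4 − log₂ 2) = 120 / (2 − 1) = 120 ms/bit
  a = 260 − 120 × 1 = 140 ms
Then RT(32) = 140 + 120 × log₂ 32 = 140 + 120 × 5 ≈ 740.000 ms.

740 ms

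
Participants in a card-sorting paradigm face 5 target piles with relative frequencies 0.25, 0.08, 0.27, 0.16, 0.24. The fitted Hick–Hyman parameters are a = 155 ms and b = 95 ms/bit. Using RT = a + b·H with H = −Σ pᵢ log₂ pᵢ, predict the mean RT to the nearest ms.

H = 0.25·log₂(1/0.25) + 0.08·log₂(1/0.08) + 0.27·log₂(1/0.27) + 0.16·log₂(1/0.16) + 0.24·log₂(1/0.24) = 2.2187 bits.
RT = 155 + 95 × 2.2187 = 365.77 ms.

366 ms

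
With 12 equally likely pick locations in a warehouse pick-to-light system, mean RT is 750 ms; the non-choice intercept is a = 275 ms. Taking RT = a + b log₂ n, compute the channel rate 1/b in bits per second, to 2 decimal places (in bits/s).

7.55 bits/s

Choice component = 750 − 275 = 475 ms over log₂(12) = 3.5850 bits.
b = 475 / 3.5850 = 132.498 ms/bit, so 1/b = 7.547 bits/s.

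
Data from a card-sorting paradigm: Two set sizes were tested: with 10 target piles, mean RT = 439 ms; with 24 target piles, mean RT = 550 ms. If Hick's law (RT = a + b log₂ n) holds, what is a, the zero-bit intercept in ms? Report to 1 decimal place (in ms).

147.1 ms

The slope on a log₂ axis is (550 − 439) / (4.5850 − 3.3219) = 87.884 ms/bit.
Intercept: a = 439 − 87.884·log₂(10) = 147.057 ms.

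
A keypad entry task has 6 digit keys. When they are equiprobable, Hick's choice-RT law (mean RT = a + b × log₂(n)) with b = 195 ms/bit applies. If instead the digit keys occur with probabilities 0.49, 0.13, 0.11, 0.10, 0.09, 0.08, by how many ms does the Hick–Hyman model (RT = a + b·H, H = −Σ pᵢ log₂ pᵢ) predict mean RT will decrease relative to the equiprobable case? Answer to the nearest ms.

80 ms

The RT saving is b·ΔH. Equiprobable H₀ = log₂(6) = 2.5850 bits; with the given probabilities H = 2.1736 bits.
b·(H₀ − H) = 195 × (2.5850 − 2.1736) = 80.22 ms.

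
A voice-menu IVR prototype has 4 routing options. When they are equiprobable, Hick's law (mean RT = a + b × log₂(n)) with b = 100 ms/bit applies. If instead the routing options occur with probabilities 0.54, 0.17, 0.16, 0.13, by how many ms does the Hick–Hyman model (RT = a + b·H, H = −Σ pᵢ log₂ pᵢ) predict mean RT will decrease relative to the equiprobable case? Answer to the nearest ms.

Equiprobable entropy H₀ = log₂ 4 = 2.0000 bits.
Skewed entropy H = −Σ pᵢ log₂ pᵢ = 1.7203 bits.
ΔRT = b·(H₀ − H) = 100 × 0.2797 = 27.97 ms.

28 ms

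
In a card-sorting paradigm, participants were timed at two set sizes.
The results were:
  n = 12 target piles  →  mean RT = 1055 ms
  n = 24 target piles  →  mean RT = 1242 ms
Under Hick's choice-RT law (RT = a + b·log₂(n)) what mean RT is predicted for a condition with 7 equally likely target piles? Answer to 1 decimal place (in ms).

909.6 ms

RT is linear in log₂ n, so two points fix the line:
  b = (1242 − 1055) / (log₂ 24 − log₂ 12) = 187 / (4.5850 − 3.5850) = 187.000 ms/bit
  a = 1055 − 187.000 × 3.5850 = 384.612 ms
Then RT(7) = 384.612 + 187.000 × log₂ 7 = 384.612 + 187.000 × 2.8074 ≈ 909.587 ms.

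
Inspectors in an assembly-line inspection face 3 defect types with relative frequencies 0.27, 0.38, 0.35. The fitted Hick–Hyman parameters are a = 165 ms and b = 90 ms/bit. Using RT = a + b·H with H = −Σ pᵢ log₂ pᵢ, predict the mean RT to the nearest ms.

306 ms

H = 0.27·log₂(1/0.27) + 0.38·log₂(1/0.38) + 0.35·log₂(1/0.35) = 1.5706 bits.
RT = 165 + 90 × 1.5706 = 306.35 ms.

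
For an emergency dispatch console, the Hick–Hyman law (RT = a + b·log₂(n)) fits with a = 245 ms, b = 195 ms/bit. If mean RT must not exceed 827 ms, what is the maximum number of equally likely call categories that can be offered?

7

195·log₂ n ≤ 827 − 245 = 582, giving log₂ n ≤ 2.9846 and n ≤ 7.915. The largest whole number is 7.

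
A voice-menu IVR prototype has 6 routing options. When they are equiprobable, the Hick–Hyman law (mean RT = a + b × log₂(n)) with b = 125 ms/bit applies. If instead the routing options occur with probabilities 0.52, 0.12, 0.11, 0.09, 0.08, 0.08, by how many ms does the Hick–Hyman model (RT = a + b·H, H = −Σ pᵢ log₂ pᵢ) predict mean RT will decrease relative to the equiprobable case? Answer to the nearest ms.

Equiprobable entropy H₀ = log₂ 6 = 2.5850 bits.
Skewed entropy H = −Σ pᵢ log₂ pᵢ = 2.1036 bits.
ΔRT = b·(H₀ − H) = 125 × 0.4814 = 60.17 ms.

60 ms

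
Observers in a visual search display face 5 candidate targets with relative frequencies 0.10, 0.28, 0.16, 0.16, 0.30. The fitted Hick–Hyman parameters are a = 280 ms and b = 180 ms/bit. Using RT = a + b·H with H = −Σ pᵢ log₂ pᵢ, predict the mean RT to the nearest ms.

Entropy contributions −pᵢ log₂ pᵢ: 0.3322, 0.5142, 0.4230, 0.4230, 0.5211; sum H = 2.2135 bits.
RT = a + bH = 280 + 180·2.2135 = 678.44 ms.

678 ms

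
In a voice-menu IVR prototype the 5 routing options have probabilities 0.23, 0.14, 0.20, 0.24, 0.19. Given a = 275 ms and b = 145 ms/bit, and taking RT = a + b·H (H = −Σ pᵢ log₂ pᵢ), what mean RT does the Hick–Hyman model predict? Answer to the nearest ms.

H = 0.23·log₂(1/0.23) + 0.14·log₂(1/0.14) + 0.20·log₂(1/0.20) + 0.24·log₂(1/0.24) + 0.19·log₂(1/0.19) = 2.2985 bits.
RT = 275 + 145 × 2.2985 = 608.29 ms.

608 ms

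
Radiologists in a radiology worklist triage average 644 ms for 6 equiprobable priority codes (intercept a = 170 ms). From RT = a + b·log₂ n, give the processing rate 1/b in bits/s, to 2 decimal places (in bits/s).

Choice component = 644 − 170 = 474 ms over log₂(6) = 2.5850 bits.
b = 474 / 2.5850 = 183.368 ms/bit, so 1/b = 5.454 bits/s.

5.45 bits/s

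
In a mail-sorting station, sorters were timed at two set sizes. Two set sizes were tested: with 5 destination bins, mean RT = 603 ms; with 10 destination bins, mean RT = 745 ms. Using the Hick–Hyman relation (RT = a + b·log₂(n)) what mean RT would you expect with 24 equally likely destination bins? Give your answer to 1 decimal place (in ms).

924.4 ms

Fit slope and intercept:
  b = (745 − 603) / (log₂ 10 − log₂ 5) = 142 / (3.3219 − 2.3219) = 142.000 ms/bit
  a = 603 − 142.000 × 2.3219 = 273.286 ms
Then RT(24) = 273.286 + 142.000 × log₂ 24 = 273.286 + 142.000 × 4.5850 ≈ 924.351 ms.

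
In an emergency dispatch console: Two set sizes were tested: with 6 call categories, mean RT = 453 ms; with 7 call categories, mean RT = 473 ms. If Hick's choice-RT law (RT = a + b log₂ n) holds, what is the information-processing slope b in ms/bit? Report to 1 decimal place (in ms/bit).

Slope: b = (473 − 453) / (log₂ 7 − log₂ 6) = 20/0.2224 = 89.931 ms/bit.

89.9 ms/bit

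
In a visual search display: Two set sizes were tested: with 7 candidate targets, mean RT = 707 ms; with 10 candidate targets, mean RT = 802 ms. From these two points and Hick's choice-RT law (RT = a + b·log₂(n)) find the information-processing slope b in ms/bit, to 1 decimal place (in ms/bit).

The slope on a log₂ axis is (802 − 707) / (3.3219 − 2.8074) = 184.619 ms/bit.

184.6 ms/bit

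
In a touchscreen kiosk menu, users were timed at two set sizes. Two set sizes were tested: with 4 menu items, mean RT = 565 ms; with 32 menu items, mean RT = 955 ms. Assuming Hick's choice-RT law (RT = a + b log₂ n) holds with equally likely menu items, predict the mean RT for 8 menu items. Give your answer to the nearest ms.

RT is linear in log₂ n, so two points fix the line:
  b = (955 − 565) / (log₂ 32 − log₂ 4) = 390 / (5 − 2) = 130 ms/bit
  a = 565 − 130 × 2 = 305 ms
Then RT(8) = 305 + 130 × log₂ 8 = 305 + 130 × 3 ≈ 695.000 ms.

695 ms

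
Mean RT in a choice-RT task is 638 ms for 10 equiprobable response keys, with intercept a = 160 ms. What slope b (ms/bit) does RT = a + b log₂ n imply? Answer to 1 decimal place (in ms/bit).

log₂(10) = 3.3219 bits.
b = (RT − a)/log₂ n = (638 − 160) / 3.3219 = 143.892 ms/bit.

143.9 ms/bit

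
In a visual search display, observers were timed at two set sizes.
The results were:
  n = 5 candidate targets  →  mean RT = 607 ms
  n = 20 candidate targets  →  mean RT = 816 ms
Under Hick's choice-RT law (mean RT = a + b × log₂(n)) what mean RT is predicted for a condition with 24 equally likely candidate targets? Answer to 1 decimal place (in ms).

843.5 ms

Fit slope and intercept:
  b = (816 − 607) / (log₂ 20 − log₂ 5) = 209 / (4.3219 − 2.3219) = 104.500 ms/bit
  a = 607 − 104.500 × 2.3219 = 364.359 ms
Then RT(24) = 364.359 + 104.500 × log₂ 24 = 364.359 + 104.500 × 4.5850 ≈ 843.487 ms.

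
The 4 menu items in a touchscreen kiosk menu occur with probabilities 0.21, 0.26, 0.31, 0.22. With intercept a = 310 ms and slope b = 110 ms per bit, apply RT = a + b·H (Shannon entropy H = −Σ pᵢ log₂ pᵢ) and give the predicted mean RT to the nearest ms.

528 ms

Entropy contributions −pᵢ log₂ pᵢ: 0.4728, 0.5053, 0.5238, 0.4806; sum H = 1.9825 bits.
RT = a + bH = 310 + 110·1.9825 = 528.07 ms.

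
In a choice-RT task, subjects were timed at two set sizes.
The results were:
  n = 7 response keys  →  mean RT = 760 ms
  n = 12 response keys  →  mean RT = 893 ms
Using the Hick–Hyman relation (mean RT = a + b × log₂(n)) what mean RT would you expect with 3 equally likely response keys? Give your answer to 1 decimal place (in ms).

With log₂ n on the abscissa the relation is linear; from the two conditions:
  b = (893 − 760) / (log₂ 12 − log₂ 7) = 133 / (3.5850 − 2.8074) = 171.037 ms/bit
  a = 760 − 171.037 × 2.8074 = 279.837 ms
Then RT(3) = 279.837 + 171.037 × log₂ 3 = 279.837 + 171.037 × 1.5850 ≈ 550.925 ms.

550.9 ms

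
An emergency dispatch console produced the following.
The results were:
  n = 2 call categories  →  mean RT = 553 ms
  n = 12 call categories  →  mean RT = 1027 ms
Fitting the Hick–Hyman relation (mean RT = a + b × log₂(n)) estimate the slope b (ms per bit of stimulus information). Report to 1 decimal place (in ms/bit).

183.4 ms/bit

Slope: b = (1027 − 553) / (log₂ 12 − log₂ 2) = 474/2.5850 = 183.368 ms/bit.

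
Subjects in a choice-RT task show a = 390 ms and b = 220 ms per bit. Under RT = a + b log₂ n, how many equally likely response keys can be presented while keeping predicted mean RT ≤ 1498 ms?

32

Set 390 + 220·log₂ n ≤ 1498 → log₂ n ≤ (1498 − 390)/220 = 5.0364.
So n ≤ 2^5.0364 = 32.817; the largest integer n is 32.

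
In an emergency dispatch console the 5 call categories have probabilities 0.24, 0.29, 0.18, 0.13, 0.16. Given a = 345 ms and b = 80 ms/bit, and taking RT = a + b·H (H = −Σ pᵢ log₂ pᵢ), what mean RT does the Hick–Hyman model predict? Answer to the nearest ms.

526 ms

H = 0.24·log₂(1/0.24) + 0.29·log₂(1/0.29) + 0.18·log₂(1/0.18) + 0.13·log₂(1/0.13) + 0.16·log₂(1/0.16) = 2.2630 bits.
RT = 345 + 80 × 2.2630 = 526.04 ms.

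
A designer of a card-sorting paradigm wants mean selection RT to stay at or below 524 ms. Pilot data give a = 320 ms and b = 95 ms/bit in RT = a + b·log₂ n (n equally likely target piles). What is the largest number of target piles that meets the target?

4

Information budget: (524 − 320)/95 = 2.1474 bits, so n ≤ 2^2.1474 = 4.430 → at most 4.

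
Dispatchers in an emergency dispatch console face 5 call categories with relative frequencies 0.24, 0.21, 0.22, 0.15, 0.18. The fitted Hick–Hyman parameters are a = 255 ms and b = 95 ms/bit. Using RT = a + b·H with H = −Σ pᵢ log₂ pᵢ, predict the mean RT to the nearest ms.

474 ms

H = 0.24·log₂(1/0.24) + 0.21·log₂(1/0.21) + 0.22·log₂(1/0.22) + 0.15·log₂(1/0.15) + 0.18·log₂(1/0.18) = 2.3034 bits.
RT = 255 + 95 × 2.3034 = 473.82 ms.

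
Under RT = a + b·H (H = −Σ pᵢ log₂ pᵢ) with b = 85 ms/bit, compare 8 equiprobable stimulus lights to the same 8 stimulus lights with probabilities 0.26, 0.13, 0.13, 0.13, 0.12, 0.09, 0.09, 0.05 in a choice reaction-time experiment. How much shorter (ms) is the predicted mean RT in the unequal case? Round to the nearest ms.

The RT saving is b·ΔH. Equiprobable H₀ = log₂(8) = 3.0000 bits; with the given probabilities H = 2.8617 bits.
b·(H₀ − H) = 85 × (3.0000 − 2.8617) = 11.76 ms.

12 ms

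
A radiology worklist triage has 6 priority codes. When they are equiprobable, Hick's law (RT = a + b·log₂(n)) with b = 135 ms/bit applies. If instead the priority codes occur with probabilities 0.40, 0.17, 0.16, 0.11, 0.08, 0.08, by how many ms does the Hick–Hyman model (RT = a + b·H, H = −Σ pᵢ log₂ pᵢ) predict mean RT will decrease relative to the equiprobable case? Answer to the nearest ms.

Equiprobable entropy H₀ = log₂ 6 = 2.5850 bits.
Skewed entropy H = −Σ pᵢ log₂ pᵢ = 2.3197 bits.
ΔRT = b·(H₀ − H) = 135 × 0.2653 = 35.81 ms.

36 ms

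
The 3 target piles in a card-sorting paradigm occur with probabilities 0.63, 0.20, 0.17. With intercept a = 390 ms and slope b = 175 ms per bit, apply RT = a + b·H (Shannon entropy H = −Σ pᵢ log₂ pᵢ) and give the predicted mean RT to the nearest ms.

H = 0.63·log₂(1/0.63) + 0.20·log₂(1/0.20) + 0.17·log₂(1/0.17) = 1.3189 bits.
RT = 390 + 175 × 1.3189 = 620.81 ms.

621 ms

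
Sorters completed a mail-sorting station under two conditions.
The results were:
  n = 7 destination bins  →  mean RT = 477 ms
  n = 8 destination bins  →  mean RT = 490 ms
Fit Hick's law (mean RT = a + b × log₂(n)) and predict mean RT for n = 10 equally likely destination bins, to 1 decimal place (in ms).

511.7 ms

RT is linear in log₂ n, so two points fix the line:
  b = (490 − 477) / (log₂ 8 − log₂ 7) = 13 / (3 − 2.8074) = 67.482 ms/bit
  a = 477 − 67.482 × 2.8074 = 287.555 ms
Then RT(10) = 287.555 + 67.482 × log₂ 10 = 287.555 + 67.482 × 3.3219 ≈ 511.724 ms.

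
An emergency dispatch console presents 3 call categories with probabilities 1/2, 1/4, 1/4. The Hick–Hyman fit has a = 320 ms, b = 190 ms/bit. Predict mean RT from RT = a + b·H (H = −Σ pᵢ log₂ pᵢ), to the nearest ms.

605 ms

H = −Σ pᵢ log₂ pᵢ = 0.5·1 + 0.25·2 + 0.25·2 = 1.500 bits.
RT = 320 + 190 × 1.500 = 605.00 ms.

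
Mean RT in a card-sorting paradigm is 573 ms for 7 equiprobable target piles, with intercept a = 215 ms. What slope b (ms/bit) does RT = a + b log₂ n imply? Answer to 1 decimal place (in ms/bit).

b = (573 − 215) / log₂(7) = 358 / 2.8074 = 127.522 ms/bit.

127.5 ms/bit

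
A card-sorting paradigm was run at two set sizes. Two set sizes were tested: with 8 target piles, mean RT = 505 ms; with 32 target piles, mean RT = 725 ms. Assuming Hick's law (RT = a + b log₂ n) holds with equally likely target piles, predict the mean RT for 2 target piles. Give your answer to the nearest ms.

Fit slope and intercept:
  b = (725 − 505) / (log₂ 32 − log₂ 8) = 220 / (5 − 3) = 110 ms/bit
  a = 505 − 110 × 3 = 175 ms
Then RT(2) = 175 + 110 × log₂ 2 = 175 + 110 × 1 ≈ 285.000 ms.

285 ms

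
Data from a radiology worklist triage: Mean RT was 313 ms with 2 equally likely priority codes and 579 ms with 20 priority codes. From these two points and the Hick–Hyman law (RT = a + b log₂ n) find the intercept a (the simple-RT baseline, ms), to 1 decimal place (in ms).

b = (RT₂ − RT₁)/(log₂ n₂ − log₂ n₁) = (579 − 313)/(4.3219 − 1) = 80.074 ms/bit.
Intercept: a = 313 − 80.074·log₂(2) = 232.926 ms.

232.9 ms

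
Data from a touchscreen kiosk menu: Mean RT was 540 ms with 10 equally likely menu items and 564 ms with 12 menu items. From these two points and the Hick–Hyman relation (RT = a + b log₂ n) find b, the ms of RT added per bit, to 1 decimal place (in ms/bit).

91.2 ms/bit

Slope: b = (564 − 540) / (log₂ 12 − log₂ 10) = 24/0.2630 = 91.243 ms/bit.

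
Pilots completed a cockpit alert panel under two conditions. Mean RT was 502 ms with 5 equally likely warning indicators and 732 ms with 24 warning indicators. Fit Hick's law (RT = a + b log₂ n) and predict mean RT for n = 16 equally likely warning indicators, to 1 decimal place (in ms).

672.5 ms

With log₂ n on the abscissa the relation is linear; from the two conditions:
  b = (732 − 502) / (log₂ 24 − log₂ 5) = 230 / (4.5850 − 2.3219) = 101.633 ms/bit
  a = 502 − 101.633 × 2.3219 = 266.014 ms
Then RT(16) = 266.014 + 101.633 × log₂ 16 = 266.014 + 101.633 × 4 ≈ 672.548 ms.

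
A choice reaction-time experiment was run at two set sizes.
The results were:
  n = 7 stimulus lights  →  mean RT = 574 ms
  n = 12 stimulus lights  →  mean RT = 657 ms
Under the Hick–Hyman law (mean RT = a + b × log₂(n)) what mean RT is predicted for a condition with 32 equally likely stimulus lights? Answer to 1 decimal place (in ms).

Fit slope and intercept:
  b = (657 − 574) / (log₂ 12 − log₂ 7) = 83 / (3.5850 − 2.8074) = 106.738 ms/bit
  a = 574 − 106.738 × 2.8074 = 274.350 ms
Then RT(32) = 274.350 + 106.738 × log₂ 32 = 274.350 + 106.738 × 5 ≈ 808.038 ms.

808.0 ms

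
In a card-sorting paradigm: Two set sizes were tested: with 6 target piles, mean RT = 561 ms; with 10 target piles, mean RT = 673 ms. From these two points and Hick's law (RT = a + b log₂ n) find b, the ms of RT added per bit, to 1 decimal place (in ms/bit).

152.0 ms/bit

b = (RT₂ − RT₁)/(log₂ n₂ − log₂ n₁) = (673 − 561)/(3.3219 − 2.5850) = 151.975 ms/bit.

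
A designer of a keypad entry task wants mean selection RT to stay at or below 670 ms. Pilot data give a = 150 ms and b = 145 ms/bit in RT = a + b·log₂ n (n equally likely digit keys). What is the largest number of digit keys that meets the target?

12

145·log₂ n ≤ 670 − 150 = 520, giving log₂ n ≤ 3.5862 and n ≤ 12.010. The largest whole number is 12.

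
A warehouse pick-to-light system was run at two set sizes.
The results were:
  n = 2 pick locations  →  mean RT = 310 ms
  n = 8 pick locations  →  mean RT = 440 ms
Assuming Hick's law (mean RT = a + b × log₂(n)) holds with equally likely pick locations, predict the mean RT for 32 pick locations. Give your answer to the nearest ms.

Fit slope and intercept:
  b = (440 − 310) / (log₂ 8 − log₂ 2) = 130 / (3 − 1) = 65 ms/bit
  a = 310 − 65 × 1 = 245 ms
Then RT(32) = 245 + 65 × log₂ 32 = 245 + 65 × 5 ≈ 570.000 ms.

570 ms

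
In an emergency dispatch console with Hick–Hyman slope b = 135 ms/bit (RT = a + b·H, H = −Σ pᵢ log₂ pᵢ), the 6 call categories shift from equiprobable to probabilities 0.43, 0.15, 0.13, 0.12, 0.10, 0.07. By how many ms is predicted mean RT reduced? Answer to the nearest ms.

The RT saving is b·ΔH. Equiprobable H₀ = log₂(6) = 2.5850 bits; with the given probabilities H = 2.2846 bits.
b·(H₀ − H) = 135 × (2.5850 − 2.2846) = 40.55 ms.

41 ms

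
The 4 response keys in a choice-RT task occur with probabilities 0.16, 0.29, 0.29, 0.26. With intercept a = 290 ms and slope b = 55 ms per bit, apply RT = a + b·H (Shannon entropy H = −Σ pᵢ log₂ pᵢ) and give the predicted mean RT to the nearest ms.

398 ms

H = 0.16·log₂(1/0.16) + 0.29·log₂(1/0.29) + 0.29·log₂(1/0.29) + 0.26·log₂(1/0.26) = 1.9641 bits.
RT = 290 + 55 × 1.9641 = 398.03 ms.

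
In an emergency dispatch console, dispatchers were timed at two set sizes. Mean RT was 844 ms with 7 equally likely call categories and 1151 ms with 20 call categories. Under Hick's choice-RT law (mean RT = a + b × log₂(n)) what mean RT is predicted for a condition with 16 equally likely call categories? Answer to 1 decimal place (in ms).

1085.7 ms

RT is linear in log₂ n, so two points fix the line:
  b = (1151 − 844) / (log₂ 20 − log₂ 7) = 307 / (4.3219 − 2.8074) = 202.697 ms/bit
  a = 844 − 202.697 × 2.8074 = 274.957 ms
Then RT(16) = 274.957 + 202.697 × log₂ 16 = 274.957 + 202.697 × 4 ≈ 1085.746 ms.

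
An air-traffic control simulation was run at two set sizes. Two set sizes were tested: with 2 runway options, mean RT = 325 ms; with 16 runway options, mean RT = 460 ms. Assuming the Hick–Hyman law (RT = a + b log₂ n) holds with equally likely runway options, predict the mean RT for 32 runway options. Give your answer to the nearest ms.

505 ms

With log₂ n on the abscissa the relation is linear; from the two conditions:
  b = (460 − 325) / (log₂ 16 − log₂ 2) = 135 / (4 − 1) = 45 ms/bit
  a = 325 − 45 × 1 = 280 ms
Then RT(32) = 280 + 45 × log₂ 32 = 280 + 45 × 5 ≈ 505.000 ms.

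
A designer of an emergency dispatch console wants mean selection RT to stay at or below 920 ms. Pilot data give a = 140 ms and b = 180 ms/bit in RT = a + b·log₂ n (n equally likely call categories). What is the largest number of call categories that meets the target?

Set 140 + 180·log₂ n ≤ 920 → log₂ n ≤ (920 − 140)/180 = 4.3333.
So n ≤ 2^4.3333 = 20.159; the largest integer n is 20.

20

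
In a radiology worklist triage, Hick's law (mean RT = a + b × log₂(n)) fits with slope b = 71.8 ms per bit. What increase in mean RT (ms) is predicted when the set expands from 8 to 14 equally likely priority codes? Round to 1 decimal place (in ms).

ΔRT = (a + b log₂ n₂) − (a + b log₂ n₁) = b·(log₂ n₂ − log₂ n₁).
log₂(14) − log₂(8) = 3.8074 − 3 = 0.8074.
ΔRT = 71.8 × 0.8074 = 57.968 ms.

58.0 ms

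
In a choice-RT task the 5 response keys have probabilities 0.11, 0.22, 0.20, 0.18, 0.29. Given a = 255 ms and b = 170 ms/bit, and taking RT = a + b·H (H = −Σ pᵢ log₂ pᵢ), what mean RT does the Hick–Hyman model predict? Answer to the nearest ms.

Entropy contributions −pᵢ log₂ pᵢ: 0.3503, 0.4806, 0.4644, 0.4453, 0.5179; sum H = 2.2585 bits.
RT = a + bH = 255 + 170·2.2585 = 638.94 ms.

639 ms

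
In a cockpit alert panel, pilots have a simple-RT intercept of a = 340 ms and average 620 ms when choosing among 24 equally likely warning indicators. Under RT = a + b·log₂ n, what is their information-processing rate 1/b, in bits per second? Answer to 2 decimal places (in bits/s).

Choice component = 620 − 340 = 280 ms over log₂(24) = 4.5850 bits.
b = 280 / 4.5850 = 61.069 ms/bit, so 1/b = 16.375 bits/s.

16.37 bits/s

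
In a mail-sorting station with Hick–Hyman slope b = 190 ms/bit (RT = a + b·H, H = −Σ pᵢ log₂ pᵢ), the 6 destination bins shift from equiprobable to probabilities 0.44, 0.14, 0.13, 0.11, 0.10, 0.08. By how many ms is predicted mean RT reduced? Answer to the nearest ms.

The RT saving is b·ΔH. Equiprobable H₀ = log₂(6) = 2.5850 bits; with the given probabilities H = 2.2749 bits.
b·(H₀ − H) = 190 × (2.5850 − 2.2749) = 58.91 ms.

59 ms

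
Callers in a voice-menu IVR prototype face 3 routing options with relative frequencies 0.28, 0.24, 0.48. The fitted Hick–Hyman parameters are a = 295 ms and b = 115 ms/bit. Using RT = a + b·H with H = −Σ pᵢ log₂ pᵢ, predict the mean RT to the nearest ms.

Entropy contributions −pᵢ log₂ pᵢ: 0.5142, 0.4941, 0.5083; sum H = 1.5166 bits.
RT = a + bH = 295 + 115·1.5166 = 469.41 ms.

469 ms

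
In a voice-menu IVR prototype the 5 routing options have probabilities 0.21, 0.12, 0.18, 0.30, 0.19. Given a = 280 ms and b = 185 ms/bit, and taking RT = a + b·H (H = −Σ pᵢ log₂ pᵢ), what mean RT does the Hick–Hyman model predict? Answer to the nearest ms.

H = 0.21·log₂(1/0.21) + 0.12·log₂(1/0.12) + 0.18·log₂(1/0.18) + 0.30·log₂(1/0.30) + 0.19·log₂(1/0.19) = 2.2615 bits.
RT = 280 + 185 × 2.2615 = 698.38 ms.

698 ms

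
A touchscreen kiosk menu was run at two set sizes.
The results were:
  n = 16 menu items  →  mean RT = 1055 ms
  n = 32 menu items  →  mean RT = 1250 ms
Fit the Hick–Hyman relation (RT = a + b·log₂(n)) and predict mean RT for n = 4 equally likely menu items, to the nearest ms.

665 ms

Solve the two-equation system in a and b:
  b = (1250 − 1055) / (log₂ 32 − log₂ 16) = 195 / (5 − 4) = 195 ms/bit
  a = 1055 − 195 × 4 = 275 ms
Then RT(4) = 275 + 195 × log₂ 4 = 275 + 195 × 2 ≈ 665.000 ms.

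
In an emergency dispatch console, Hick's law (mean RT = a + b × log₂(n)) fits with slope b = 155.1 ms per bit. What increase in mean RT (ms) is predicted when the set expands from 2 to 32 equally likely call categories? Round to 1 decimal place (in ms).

Only the slope matters, since a is common to both: ΔRT = b·log₂(n₂/n₁).
log₂(32) − log₂(2) = log₂(32/2) = log₂(16) = 4.
ΔRT = 155.1 × 4.0000 = 620.400 ms.

620.4 ms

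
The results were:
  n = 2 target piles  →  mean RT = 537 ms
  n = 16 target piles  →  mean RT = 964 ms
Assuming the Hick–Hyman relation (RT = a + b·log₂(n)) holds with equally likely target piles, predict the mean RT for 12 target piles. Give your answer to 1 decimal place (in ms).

Fit slope and intercept:
  b = (964 − 537) / (log₂ 16 − log₂ 2) = 427 / (4 − 1) = 142.333 ms/bit
  a = 537 − 142.333 × 1 = 394.667 ms
Then RT(12) = 394.667 + 142.333 × log₂ 12 = 394.667 + 142.333 × 3.5850 ≈ 904.926 ms.

904.9 ms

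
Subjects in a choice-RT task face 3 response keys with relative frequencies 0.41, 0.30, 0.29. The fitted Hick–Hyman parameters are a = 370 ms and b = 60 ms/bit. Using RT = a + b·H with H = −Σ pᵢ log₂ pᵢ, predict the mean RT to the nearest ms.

Entropy contributions −pᵢ log₂ pᵢ: 0.5274, 0.5211, 0.5179; sum H = 1.5664 bits.
RT = a + bH = 370 + 60·1.5664 = 463.98 ms.

464 ms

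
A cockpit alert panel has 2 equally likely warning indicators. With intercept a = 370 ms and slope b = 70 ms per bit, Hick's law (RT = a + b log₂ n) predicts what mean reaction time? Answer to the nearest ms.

log₂(2) = 1 bits, so RT = 370 + 70 × 1 ≈ 440.000 ms.

440 ms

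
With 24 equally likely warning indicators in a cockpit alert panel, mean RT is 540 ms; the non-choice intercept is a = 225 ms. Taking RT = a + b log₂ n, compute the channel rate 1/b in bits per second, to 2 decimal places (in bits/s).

14.56 bits/s

Choice component = 540 − 225 = 315 ms over log₂(24) = 4.5850 bits.
b = 315 / 4.5850 = 68.703 ms/bit, so 1/b = 14.555 bits/s.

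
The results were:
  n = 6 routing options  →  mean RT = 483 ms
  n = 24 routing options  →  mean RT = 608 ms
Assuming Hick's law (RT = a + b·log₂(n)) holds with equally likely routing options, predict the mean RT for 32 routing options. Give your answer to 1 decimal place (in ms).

With log₂ n on the abscissa the relation is linear; from the two conditions:
  b = (608 − 483) / (log₂ 24 − log₂ 6) = 125 / (4.5850 − 2.5850) = 62.500 ms/bit
  a = 483 − 62.500 × 2.5850 = 321.440 ms
Then RT(32) = 321.440 + 62.500 × log₂ 32 = 321.440 + 62.500 × 5 ≈ 633.940 ms.

633.9 ms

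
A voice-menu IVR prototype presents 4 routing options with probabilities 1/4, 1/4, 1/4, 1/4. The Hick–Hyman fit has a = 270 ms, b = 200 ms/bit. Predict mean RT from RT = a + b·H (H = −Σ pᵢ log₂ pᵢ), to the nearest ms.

H = −Σ pᵢ log₂ pᵢ = 0.25·2 + 0.25·2 + 0.25·2 + 0.25·2 = 2.000 bits.
RT = 270 + 200 × 2.000 = 670.00 ms.

670 ms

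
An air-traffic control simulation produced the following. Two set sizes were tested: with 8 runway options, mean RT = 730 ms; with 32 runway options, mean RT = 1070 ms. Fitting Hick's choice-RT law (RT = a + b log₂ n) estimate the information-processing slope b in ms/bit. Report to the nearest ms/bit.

170 ms/bit

Slope: b = (1070 − 730) / (log₂ 32 − log₂ 8) = 340/2.0000 = 170 ms/bit.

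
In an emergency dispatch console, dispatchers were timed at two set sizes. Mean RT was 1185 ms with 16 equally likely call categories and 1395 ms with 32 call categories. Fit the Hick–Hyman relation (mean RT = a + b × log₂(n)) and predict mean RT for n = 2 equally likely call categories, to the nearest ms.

555 ms

With log₂ n on the abscissa the relation is linear; from the two conditions:
  b = (1395 − 1185) / (log₂ 32 − log₂ 16) = 210 / (5 − 4) = 210 ms/bit
  a = 1185 − 210 × 4 = 345 ms
Then RT(2) = 345 + 210 × log₂ 2 = 345 + 210 × 1 ≈ 555.000 ms.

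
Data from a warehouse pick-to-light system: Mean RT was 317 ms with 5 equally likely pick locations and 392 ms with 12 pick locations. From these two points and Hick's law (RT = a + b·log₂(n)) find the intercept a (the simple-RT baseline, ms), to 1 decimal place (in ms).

b = (RT₂ − RT₁)/(log₂ n₂ − log₂ n₁) = (392 − 317)/(3.5850 − 2.3219) = 59.381 ms/bit.
a = RT₁ − b·log₂ n₁ = 317 − 59.381 × 2.3219 = 179.122 ms.

179.1 ms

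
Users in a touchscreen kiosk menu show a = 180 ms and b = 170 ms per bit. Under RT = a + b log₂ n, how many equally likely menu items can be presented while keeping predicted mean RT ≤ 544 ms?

4

Information budget: (544 − 180)/170 = 2.1412 bits, so n ≤ 2^2.1412 = 4.411 → at most 4.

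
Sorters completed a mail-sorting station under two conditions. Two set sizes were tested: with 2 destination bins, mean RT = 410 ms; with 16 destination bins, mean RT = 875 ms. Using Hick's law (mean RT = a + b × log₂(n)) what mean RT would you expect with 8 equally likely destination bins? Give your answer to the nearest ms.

RT is linear in log₂ n, so two points fix the line:
  b = (875 − 410) / (log₂ 16 − log₂ 2) = 465 / (4 − 1) = 155 ms/bit
  a = 410 − 155 × 1 = 255 ms
Then RT(8) = 255 + 155 × log₂ 8 = 255 + 155 × 3 ≈ 720.000 ms.

720 ms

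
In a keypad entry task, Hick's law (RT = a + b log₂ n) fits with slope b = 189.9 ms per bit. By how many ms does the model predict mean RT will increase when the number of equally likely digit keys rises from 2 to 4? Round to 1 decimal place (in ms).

Only the slope matters, since a is common to both: ΔRT = b·log₂(n₂/n₁).
log₂(4) − log₂(2) = log₂(4/2) = log₂(2) = 1.
ΔRT = 189.9 × 1.0000 = 189.900 ms.

189.9 ms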